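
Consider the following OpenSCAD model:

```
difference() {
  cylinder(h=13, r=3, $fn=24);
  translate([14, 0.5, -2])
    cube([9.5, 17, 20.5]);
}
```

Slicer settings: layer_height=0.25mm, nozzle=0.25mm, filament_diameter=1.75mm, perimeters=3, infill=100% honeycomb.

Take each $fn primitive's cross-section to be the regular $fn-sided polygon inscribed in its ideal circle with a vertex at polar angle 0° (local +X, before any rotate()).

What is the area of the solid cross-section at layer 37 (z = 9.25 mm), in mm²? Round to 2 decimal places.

27.95 mm²

At z = 9.25 mm: the cylinder: section is a regular 24-gon, circumradius r=3 (area = (24/2)·3.000²·sin(360°/24) = 27.95 mm²); the cube at (14, 0.5) is present — its section is the full 9.5×17 rectangle (area 161.50 mm²); Subtracting the remaining from the first: starting from the r=3 cylinder (27.95 mm²), the 9.5×17 cube at (14, 0.5) misses the remaining region (no effect) — area = 27.95 mm². Overall, the cross-section is a single solid region. Net area = 27.95 mm².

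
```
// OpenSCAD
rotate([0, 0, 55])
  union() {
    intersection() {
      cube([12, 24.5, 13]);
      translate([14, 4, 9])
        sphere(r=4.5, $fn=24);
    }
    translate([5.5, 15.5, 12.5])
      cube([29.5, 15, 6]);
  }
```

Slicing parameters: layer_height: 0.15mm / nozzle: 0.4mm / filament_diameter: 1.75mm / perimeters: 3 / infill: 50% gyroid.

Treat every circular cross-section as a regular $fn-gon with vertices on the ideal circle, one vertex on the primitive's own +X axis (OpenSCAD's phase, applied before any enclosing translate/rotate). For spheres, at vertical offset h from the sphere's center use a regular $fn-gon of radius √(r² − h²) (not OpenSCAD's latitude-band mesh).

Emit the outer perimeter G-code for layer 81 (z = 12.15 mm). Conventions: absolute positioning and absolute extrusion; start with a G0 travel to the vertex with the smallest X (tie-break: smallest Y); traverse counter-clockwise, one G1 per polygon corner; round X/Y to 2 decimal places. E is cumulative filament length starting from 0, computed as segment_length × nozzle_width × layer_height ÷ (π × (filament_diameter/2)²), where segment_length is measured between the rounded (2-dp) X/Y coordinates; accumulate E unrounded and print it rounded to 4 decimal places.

G0 X1.57 Y13.55 Z12.15
G1 X1.59 Y13.20 E0.0087
G1 X1.84 Y12.40 E0.0297
G1 X2.29 Y11.70 E0.0504
G1 X2.91 Y11.13 E0.0714
G1 X3.65 Y10.74 E0.0923
G1 X4.47 Y10.56 E0.1132
G1 X5.31 Y10.60 E0.1342
G1 X5.64 Y10.70 E0.1428
G1 X1.57 Y13.55 E0.2668

At z = 12.15 mm: the cube is present — its section is the full 12×24.5 rectangle; the r=4.5 sphere at (14, 4) slices to a regular 24-gon of circumradius 3.214 (√(r²−h²) with h=3.15 from center); Taking the intersection: the r=4.5 sphere at (14, 4) partially overlaps the 12×24.5 cube; clipping to the common part keeps 4.15 mm² — 1 connected region; the cube at (5.5, 15.5) does not reach this height (z outside [12.5, 18.5]); Combining (union): only the result so far is present, so the union is just that shape — 1 connected region; (whole slice rotated 55° about Z — lengths, areas and connectivity unchanged). The outline is a single polygon with 9 vertices. Extrusion per mm of travel: 0.4 × 0.15 / (π × 0.875²) = 0.024945. Accumulating E over each segment gives final E = 0.2668.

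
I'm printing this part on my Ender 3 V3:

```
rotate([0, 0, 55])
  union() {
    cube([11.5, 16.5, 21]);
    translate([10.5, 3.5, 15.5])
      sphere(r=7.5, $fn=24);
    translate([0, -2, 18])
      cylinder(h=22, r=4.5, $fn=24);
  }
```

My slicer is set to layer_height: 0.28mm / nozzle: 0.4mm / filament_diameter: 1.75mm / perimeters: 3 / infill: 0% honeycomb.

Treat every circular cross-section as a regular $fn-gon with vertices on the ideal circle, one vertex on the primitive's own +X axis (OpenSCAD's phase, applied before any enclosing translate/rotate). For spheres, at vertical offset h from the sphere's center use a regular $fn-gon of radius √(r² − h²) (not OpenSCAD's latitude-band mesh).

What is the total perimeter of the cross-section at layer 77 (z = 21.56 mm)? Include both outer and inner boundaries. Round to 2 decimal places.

55.88 mm

At z = 21.56 mm: the cube does not reach this height (z outside [0, 21]); the sphere at (10.5, 3.5): section is a regular 24-gon, circumradius = √(r²−h²) = √(7.5²−6.06²) = 4.419 (perimeter = 2·24·4.419·sin(180°/24) = 27.69 mm); the cylinder at (0, -2): section is a regular 24-gon, circumradius r=4.5 (perimeter = 2·24·4.500·sin(180°/24) = 28.19 mm); Taking the union: the 2 present regions are separate (no shared area or edge), so areas and boundary lengths simply add and each stays a separate island — boundary = 55.88 mm; (whole slice rotated 55° about Z — lengths, areas and connectivity unchanged). Overall, the cross-section has 2 separate islands. Total boundary length (outer) = 55.88 mm.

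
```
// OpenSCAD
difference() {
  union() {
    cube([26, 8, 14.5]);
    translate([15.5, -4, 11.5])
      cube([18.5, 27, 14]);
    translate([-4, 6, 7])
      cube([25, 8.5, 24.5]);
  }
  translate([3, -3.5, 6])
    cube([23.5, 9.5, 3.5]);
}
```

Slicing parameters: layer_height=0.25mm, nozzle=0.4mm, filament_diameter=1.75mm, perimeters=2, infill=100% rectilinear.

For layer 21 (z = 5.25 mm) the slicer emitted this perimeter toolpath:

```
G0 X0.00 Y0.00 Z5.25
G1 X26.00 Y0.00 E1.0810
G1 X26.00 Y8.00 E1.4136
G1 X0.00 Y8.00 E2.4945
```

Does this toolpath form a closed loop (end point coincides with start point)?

no

Start point (G0): (0.00, 0.00). End point (last G1): the path does not return to the start — open.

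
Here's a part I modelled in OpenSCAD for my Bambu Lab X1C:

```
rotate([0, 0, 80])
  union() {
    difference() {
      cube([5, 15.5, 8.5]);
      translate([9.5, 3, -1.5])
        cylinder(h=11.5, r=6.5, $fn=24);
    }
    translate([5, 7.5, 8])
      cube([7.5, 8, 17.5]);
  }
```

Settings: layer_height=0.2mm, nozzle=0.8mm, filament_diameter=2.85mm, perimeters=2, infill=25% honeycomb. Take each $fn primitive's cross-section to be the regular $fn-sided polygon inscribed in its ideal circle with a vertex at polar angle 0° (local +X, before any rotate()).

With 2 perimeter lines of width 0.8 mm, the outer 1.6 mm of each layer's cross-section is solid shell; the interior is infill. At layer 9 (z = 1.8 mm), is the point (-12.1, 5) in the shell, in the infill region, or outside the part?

At z = 1.8 mm: the 5×15.5 cube contributes its full rectangle; the r=6.5 cylinder at (9.5, 3) contributes a regular 24-gon of circumradius 6.5; Subtracting the remaining from the first: starting from the 5×15.5 cube, the r=6.5 cylinder at (9.5, 3) partially overlaps it — only the 11.45 mm² overlap (of its 131.22 mm²) is removed, clipping the outline — 1 connected region; the cube at (5, 7.5) is not intersected at this z (z outside [8, 25.5]); Merging all regions: only that combined region is present, so the union is just that shape — 1 connected region; (whole slice rotated 80° about Z — lengths, areas and connectivity unchanged). Overall, the cross-section is a single solid region. Undo the 80° rotation: the query point maps to (2.823, 12.784) in the un-rotated model frame. The nearest boundary edge runs (5.00, 15.50)→(5.00, 7.67); distance from the point to it = 2.18 mm. The point is inside the cross-section and 2.18 mm from the nearest boundary — more than the 1.6 mm shell width (2 × 0.8), so it's in the infill interior.

infill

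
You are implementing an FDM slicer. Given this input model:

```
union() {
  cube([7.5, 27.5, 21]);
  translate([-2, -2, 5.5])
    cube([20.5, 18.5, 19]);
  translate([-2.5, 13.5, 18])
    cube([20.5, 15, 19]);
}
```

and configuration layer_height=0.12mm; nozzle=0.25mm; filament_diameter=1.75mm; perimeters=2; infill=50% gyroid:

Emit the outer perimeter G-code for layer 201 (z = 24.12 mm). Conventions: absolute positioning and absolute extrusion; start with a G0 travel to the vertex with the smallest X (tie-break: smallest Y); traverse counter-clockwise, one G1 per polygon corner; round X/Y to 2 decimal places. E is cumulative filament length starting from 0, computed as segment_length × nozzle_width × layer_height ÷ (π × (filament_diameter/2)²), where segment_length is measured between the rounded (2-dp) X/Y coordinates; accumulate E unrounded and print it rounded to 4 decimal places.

G0 X-2.50 Y13.50 Z24.12
G1 X-2.00 Y13.50 E0.0062
G1 X-2.00 Y-2.00 E0.1996
G1 X18.50 Y-2.00 E0.4552
G1 X18.50 Y16.50 E0.6860
G1 X18.00 Y16.50 E0.6922
G1 X18.00 Y28.50 E0.8419
G1 X-2.50 Y28.50 E1.0976
G1 X-2.50 Y13.50 E1.2847

At z = 24.12 mm: the cube is absent (z outside [0, 21]); the 20.5×18.5 cube at (-2, -2) contributes its full rectangle; the cube at (-2.5, 13.5) (footprint 20.5×15) is included at this height; Taking the union: the regions partially overlap (shared area 60.00 mm²), so overlapping operands fuse into one piece — 1 connected region. The outline is a single polygon with 8 vertices. Extrusion per mm of travel: 0.25 × 0.12 / (π × 0.875²) = 0.012473. Accumulating E over each segment gives final E = 1.2847.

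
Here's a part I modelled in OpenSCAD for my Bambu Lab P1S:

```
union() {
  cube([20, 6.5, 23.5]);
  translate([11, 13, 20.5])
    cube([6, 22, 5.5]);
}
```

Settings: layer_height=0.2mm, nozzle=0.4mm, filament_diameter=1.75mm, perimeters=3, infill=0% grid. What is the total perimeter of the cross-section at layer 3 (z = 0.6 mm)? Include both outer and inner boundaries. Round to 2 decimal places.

At z = 0.6 mm: the cube (footprint 20×6.5) is included at this height (perimeter 53.00 mm); the cube at (11, 13) is absent (z outside [20.5, 26]); Merging all regions: only the 20×6.5 cube is present, so the union is just that shape — boundary = 53.00 mm. Overall, the cross-section is a single solid region. Total boundary length (outer) = 53.00 mm.

53.00 mm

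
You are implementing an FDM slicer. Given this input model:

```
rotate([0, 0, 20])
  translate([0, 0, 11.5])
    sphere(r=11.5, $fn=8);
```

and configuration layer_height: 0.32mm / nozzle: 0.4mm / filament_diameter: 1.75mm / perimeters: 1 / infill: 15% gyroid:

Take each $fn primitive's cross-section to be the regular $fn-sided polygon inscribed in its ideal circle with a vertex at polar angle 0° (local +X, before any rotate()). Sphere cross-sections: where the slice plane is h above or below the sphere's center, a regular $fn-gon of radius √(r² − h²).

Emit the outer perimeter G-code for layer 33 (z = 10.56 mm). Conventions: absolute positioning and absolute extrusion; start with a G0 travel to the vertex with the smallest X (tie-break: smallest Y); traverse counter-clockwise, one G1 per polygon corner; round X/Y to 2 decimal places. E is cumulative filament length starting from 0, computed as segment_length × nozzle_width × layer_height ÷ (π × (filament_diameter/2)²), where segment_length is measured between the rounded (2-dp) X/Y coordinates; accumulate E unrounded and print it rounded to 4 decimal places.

At z = 10.56 mm: the r=11.5 sphere contributes a regular 8-gon of circumradius √(11.5²−0.94²) = 11.462; (whole slice rotated 20° about Z — lengths, areas and connectivity unchanged). The outline is a single polygon with 8 vertices. Extrusion per mm of travel: 0.4 × 0.32 / (π × 0.875²) = 0.053216. Accumulating E over each segment gives final E = 3.7346.

G0 X-10.77 Y-3.92 Z10.56
G1 X-4.84 Y-10.39 E0.4670
G1 X3.92 Y-10.77 E0.9337
G1 X10.39 Y-4.84 E1.4007
G1 X10.77 Y3.92 E1.8673
G1 X4.84 Y10.39 E2.3344
G1 X-3.92 Y10.77 E2.8010
G1 X-10.39 Y4.84 E3.2680
G1 X-10.77 Y-3.92 E3.7346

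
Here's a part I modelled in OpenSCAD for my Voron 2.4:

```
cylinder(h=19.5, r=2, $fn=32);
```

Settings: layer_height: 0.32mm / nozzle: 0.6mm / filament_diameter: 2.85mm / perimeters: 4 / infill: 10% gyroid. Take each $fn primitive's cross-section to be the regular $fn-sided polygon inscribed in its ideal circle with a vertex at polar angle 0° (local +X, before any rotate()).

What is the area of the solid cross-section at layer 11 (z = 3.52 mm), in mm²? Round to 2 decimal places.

12.49 mm²

At z = 3.52 mm: the r=2 cylinder gives a regular 32-gon of circumradius 2 (constant along its height) (area = (32/2)·2.000²·sin(360°/32) = 12.49 mm²). Overall, the cross-section is a single solid region. Net area = 12.49 mm².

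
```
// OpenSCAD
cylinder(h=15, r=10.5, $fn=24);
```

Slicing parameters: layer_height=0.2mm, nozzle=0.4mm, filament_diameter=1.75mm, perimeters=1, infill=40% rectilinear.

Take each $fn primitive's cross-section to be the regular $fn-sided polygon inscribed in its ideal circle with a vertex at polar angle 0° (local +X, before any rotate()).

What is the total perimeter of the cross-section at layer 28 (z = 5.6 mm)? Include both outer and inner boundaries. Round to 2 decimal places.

At z = 5.6 mm: the r=10.5 cylinder gives a regular 24-gon of circumradius 10.5 (constant along its height) (perimeter = 2·24·10.500·sin(180°/24) = 65.79 mm). Overall, the cross-section is a single solid region. Total boundary length (outer) = 65.79 mm.

65.79 mm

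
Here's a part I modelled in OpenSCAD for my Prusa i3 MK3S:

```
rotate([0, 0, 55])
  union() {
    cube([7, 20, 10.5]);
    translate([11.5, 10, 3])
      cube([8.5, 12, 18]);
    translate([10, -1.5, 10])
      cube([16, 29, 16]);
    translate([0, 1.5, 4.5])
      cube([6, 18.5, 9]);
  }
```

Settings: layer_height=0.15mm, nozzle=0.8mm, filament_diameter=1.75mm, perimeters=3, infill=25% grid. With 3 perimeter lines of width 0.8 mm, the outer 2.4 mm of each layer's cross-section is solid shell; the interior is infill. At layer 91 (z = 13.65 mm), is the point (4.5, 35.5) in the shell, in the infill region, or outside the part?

At z = 13.65 mm: the cube does not reach this height (z outside [0, 10.5]); the cube at (11.5, 10) (footprint 8.5×12) is included at this height; the cube at (10, -1.5) (footprint 16×29) is included at this height; the cube at (0, 1.5) is not intersected at this z (z outside [4.5, 13.5]); Taking the union: the 8.5×12 cube at (11.5, 10) lies entirely inside the 16×29 cube at (10, -1.5), so the union is just the 16×29 cube at (10, -1.5) — 1 connected region; (whole slice rotated 55° about Z — lengths, areas and connectivity unchanged). Overall, the cross-section is a single solid region. Undo the 55° rotation: the query point maps to (31.661, 16.676) in the un-rotated model frame. The nearest boundary edge runs (26.00, 27.50)→(26.00, -1.50); distance from the point to it = 5.66 mm. The point is not inside any of the regions above, so it lies outside the cross-section (5.66 mm from the nearest boundary).

outside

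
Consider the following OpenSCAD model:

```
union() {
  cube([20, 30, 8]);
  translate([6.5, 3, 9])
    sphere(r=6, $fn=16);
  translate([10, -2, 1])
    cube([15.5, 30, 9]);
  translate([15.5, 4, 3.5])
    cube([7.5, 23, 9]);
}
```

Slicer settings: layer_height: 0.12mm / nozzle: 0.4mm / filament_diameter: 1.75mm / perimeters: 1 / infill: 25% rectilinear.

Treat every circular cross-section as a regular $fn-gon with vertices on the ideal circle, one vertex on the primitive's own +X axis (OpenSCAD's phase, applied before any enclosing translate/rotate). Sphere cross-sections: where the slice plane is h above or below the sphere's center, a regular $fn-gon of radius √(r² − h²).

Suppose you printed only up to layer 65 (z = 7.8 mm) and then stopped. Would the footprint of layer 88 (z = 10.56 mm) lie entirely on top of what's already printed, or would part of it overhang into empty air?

Compare the two slices. At z = 7.8: the cube is present — its section is the full 20×30 rectangle (area 600.00 mm²); the sphere at (6.5, 3): section is a regular 16-gon, circumradius = √(r²−h²) = √(6²−1.2²) = 5.879 (area = (16/2)·5.879²·sin(360°/16) = 105.80 mm²); the 15.5×30 cube at (10, -2) contributes its full rectangle (area 465.00 mm²); the cube at (15.5, 4) (footprint 7.5×23) is included at this height (area 172.50 mm²); Taking the union: the regions partially overlap — summed areas 1343.30 mm² minus the doubly-counted overlap 539.97 mm² gives 803.33 mm² — area = 803.33 mm². At z = 10.56: the cube does not reach this height (z outside [0, 8]); the sphere at (6.5, 3): section is a regular 16-gon, circumradius = √(r²−h²) = √(6²−1.56²) = 5.794 (area = (16/2)·5.794²·sin(360°/16) = 102.76 mm²); the cube at (10, -2) is absent (z outside [1, 10]); the cube at (15.5, 4) is present — its section is the full 7.5×23 rectangle (area 172.50 mm²); Taking the union: the 2 present regions are separate (no shared area or edge), so areas and boundary lengths simply add and each stays a separate island — area = 275.26 mm². Checking containment: the cross-section at z = 10.56 is a subset of the cross-section at z = 7.8.

entirely on top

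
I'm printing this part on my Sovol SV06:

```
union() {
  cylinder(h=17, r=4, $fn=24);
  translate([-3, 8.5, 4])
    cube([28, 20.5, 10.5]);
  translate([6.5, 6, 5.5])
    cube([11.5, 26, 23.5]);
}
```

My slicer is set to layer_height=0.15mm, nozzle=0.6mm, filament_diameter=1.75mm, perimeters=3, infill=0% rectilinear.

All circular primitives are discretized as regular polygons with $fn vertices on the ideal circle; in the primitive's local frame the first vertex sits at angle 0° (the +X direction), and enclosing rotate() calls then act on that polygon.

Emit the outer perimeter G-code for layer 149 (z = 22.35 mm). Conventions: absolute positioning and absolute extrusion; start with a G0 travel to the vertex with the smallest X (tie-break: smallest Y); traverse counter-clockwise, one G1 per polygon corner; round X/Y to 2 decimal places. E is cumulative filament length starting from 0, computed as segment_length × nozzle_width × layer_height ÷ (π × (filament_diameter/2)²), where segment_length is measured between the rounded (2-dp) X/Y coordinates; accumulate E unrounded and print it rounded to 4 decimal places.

G0 X6.50 Y6.00 Z22.35
G1 X18.00 Y6.00 E0.4303
G1 X18.00 Y32.00 E1.4032
G1 X6.50 Y32.00 E1.8335
G1 X6.50 Y6.00 E2.8063

At z = 22.35 mm: the cylinder does not reach this height (z outside [0, 17]); the cube at (-3, 8.5) is not intersected at this z (z outside [4, 14.5]); the 11.5×26 cube at (6.5, 6) contributes its full rectangle; Combining (union): only the 11.5×26 cube at (6.5, 6) is present, so the union is just that shape — 1 connected region. The outline is a single polygon with 4 vertices. Extrusion per mm of travel: 0.6 × 0.15 / (π × 0.875²) = 0.037418. Accumulating E over each segment gives final E = 2.8063.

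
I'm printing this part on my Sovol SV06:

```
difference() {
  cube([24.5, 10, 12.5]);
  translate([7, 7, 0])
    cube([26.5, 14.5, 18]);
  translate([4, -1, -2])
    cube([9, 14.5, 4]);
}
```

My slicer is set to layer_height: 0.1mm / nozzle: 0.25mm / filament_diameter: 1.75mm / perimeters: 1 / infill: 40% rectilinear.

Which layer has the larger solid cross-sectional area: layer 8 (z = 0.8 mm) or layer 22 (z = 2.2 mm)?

layer 22 (z = 2.2 mm)

Layer 8 (z = 0.8): the cube (footprint 24.5×10) is included at this height (area 245.00 mm²); the cube at (7, 7) is present — its section is the full 26.5×14.5 rectangle (area 384.25 mm²); the cube at (4, -1) (footprint 9×14.5) is included at this height (area 130.50 mm²); Subtracting the remaining from the first: starting from the 24.5×10 cube (245.00 mm²), the 26.5×14.5 cube at (7, 7) partially overlaps it — only the 52.50 mm² overlap (of its 384.25 mm²) is removed, clipping the outline; the 9×14.5 cube at (4, -1) partially overlaps it — only the 72.00 mm² overlap (of its 130.50 mm²) is removed, clipping the outline — area = 120.50 mm². So its area = 120.50 mm². Layer 22 (z = 2.2): the cube (footprint 24.5×10) is included at this height (area 245.00 mm²); the cube at (7, 7) is present — its section is the full 26.5×14.5 rectangle (area 384.25 mm²); the cube at (4, -1) is not intersected at this z (z outside [-2, 2]); Subtracting the remaining from the first: starting from the 24.5×10 cube (245.00 mm²), the 26.5×14.5 cube at (7, 7) partially overlaps it — only the 52.50 mm² overlap (of its 384.25 mm²) is removed, clipping the outline — area = 192.50 mm². So its area = 192.50 mm². Layer 22 is larger (192.50 vs 120.50 mm²).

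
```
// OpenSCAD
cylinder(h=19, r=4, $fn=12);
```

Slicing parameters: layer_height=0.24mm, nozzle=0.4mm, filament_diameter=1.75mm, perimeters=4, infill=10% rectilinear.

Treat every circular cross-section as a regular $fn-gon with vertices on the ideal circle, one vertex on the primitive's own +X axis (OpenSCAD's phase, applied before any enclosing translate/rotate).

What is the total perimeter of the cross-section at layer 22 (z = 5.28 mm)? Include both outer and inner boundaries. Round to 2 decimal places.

At z = 5.28 mm: the r=4 cylinder contributes a regular 12-gon of circumradius 4 (perimeter = 2·12·4.000·sin(180°/12) = 24.85 mm). Overall, the cross-section is a single solid region. Total boundary length (outer) = 24.85 mm.

24.85 mm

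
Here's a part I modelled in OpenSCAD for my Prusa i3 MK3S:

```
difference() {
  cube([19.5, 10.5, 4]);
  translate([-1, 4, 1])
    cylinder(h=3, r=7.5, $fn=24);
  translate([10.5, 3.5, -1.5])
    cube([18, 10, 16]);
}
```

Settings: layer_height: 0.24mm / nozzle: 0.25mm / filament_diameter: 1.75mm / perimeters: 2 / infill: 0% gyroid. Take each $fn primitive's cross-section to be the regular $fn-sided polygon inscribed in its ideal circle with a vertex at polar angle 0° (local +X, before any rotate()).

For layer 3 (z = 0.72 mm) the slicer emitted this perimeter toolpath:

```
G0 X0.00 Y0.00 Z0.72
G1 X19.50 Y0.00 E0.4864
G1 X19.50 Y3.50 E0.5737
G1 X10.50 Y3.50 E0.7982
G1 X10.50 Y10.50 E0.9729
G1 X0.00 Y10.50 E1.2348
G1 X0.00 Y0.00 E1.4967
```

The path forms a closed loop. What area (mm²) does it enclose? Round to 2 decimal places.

141.75 mm²

Apply the shoelace formula to the sequence of (X, Y) vertices; enclosed area = 141.75 mm².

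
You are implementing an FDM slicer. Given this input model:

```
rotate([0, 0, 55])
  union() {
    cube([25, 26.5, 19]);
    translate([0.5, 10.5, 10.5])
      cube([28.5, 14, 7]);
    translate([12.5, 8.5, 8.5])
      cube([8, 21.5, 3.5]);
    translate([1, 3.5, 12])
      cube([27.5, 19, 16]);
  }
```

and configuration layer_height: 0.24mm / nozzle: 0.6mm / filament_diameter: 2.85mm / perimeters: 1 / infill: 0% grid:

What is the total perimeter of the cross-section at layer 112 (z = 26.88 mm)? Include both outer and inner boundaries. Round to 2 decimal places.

At z = 26.88 mm: the cube is absent (z outside [0, 19]); the cube at (0.5, 10.5) is absent (z outside [10.5, 17.5]); the cube at (12.5, 8.5) does not reach this height (z outside [8.5, 12]); the 27.5×19 cube at (1, 3.5) contributes its full rectangle (perimeter 93.00 mm); Merging all regions: only the 27.5×19 cube at (1, 3.5) is present, so the union is just that shape — boundary = 93.00 mm; (rotated 55° about Z; rotation is an isometry so areas/perimeters/island counts are preserved). Overall, the cross-section is a single solid region. Total boundary length (outer) = 93.00 mm.

93.00 mm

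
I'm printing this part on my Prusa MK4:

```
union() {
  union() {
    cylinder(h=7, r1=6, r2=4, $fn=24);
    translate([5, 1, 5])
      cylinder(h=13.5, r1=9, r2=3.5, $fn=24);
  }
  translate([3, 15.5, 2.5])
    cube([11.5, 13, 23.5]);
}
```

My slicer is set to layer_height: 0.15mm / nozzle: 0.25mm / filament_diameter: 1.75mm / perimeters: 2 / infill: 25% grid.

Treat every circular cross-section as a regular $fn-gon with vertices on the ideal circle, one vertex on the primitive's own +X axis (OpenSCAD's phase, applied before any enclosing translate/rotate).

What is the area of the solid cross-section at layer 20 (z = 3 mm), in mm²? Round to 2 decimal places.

At z = 3 mm: the cone contributes a regular 24-gon of circumradius 5.143 (interpolated between r1=6 and r2=4 at t=0.429) (area = (24/2)·5.143²·sin(360°/24) = 82.15 mm²); the cone at (5, 1) is not intersected at this z (z outside [5, 18.5]); Merging all regions: only the cone is present, so the union is just that shape — area = 82.15 mm²; the 11.5×13 cube at (3, 15.5) contributes its full rectangle (area 149.50 mm²); Taking the union: the 2 present regions are separate (no shared area or edge), so areas and boundary lengths simply add and each stays a separate island — area = 231.65 mm². Overall, the cross-section has 2 separate islands. Net area = 231.65 mm².

231.65 mm²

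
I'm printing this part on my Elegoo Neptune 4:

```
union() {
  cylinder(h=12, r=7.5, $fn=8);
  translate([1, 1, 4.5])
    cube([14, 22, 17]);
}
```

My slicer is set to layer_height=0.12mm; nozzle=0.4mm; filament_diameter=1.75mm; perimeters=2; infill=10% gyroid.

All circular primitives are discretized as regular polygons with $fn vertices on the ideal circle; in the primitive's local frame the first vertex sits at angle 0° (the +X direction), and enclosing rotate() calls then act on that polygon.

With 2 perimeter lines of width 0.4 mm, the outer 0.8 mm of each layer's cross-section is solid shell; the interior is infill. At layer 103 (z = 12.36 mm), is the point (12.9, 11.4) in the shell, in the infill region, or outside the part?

At z = 12.36 mm: the cylinder is absent (z outside [0, 12]); the 14×22 cube at (1, 1) contributes its full rectangle; Taking the union: only the 14×22 cube at (1, 1) is present, so the union is just that shape — 1 connected region. Overall, the cross-section is a single solid region. The nearest boundary edge runs (15.00, 1.00)→(15.00, 23.00); distance from the point to it = 2.10 mm. The point is inside the cross-section and 2.10 mm from the nearest boundary — more than the 0.8 mm shell width (2 × 0.4), so it's in the infill interior.

infill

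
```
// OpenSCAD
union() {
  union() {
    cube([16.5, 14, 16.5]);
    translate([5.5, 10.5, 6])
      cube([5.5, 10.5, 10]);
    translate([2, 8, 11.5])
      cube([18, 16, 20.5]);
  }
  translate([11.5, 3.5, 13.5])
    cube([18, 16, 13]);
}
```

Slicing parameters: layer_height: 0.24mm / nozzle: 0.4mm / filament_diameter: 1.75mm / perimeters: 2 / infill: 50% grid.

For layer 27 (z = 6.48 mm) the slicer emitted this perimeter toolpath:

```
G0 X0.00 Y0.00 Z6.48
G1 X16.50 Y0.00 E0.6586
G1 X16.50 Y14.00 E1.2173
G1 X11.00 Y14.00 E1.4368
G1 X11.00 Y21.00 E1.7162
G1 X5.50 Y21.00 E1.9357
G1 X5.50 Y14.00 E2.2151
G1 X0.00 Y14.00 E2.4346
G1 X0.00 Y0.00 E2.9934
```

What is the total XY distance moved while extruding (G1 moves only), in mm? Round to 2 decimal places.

Sum the Euclidean lengths of each G1 segment: total = 75.00 mm.

75.00 mm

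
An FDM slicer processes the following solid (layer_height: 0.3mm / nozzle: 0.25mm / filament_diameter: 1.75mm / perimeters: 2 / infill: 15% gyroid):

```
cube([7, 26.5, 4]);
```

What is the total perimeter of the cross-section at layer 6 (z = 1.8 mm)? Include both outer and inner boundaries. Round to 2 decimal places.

67.00 mm

At z = 1.8 mm: the 7×26.5 cube contributes its full rectangle (perimeter 67.00 mm). Overall, the cross-section is a single solid region. Total boundary length (outer) = 67.00 mm.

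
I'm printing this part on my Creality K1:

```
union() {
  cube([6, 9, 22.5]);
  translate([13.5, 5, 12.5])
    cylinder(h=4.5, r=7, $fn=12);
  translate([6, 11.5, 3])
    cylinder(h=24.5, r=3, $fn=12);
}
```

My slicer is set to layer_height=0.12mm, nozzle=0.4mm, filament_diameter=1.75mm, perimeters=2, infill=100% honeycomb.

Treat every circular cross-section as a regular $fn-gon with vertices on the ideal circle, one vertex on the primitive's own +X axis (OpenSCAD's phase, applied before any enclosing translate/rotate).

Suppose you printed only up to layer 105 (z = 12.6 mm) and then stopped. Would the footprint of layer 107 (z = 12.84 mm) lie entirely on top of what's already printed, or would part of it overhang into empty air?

Compare the two slices. At z = 12.6: the 6×9 cube contributes its full rectangle (area 54.00 mm²); the cylinder at (13.5, 5): section is a regular 12-gon, circumradius r=7 (area = (12/2)·7.000²·sin(360°/12) = 147.00 mm²); the r=3 cylinder at (6, 11.5) gives a regular 12-gon of circumradius 3 (constant along its height) (area = (12/2)·3.000²·sin(360°/12) = 27.00 mm²); Taking the union: the regions partially overlap — summed areas 228.00 mm² minus the doubly-counted overlap 0.45 mm² gives 227.55 mm² — area = 227.55 mm². At z = 12.84: the cube is present — its section is the full 6×9 rectangle (area 54.00 mm²); the r=7 cylinder at (13.5, 5) gives a regular 12-gon of circumradius 7 (constant along its height) (area = (12/2)·7.000²·sin(360°/12) = 147.00 mm²); the cylinder at (6, 11.5): section is a regular 12-gon, circumradius r=3 (area = (12/2)·3.000²·sin(360°/12) = 27.00 mm²); Combining (union): the regions partially overlap — summed areas 228.00 mm² minus the doubly-counted overlap 0.45 mm² gives 227.55 mm² — area = 227.55 mm². Checking containment: the cross-section at z = 12.84 is a subset of the cross-section at z = 12.6.

entirely on top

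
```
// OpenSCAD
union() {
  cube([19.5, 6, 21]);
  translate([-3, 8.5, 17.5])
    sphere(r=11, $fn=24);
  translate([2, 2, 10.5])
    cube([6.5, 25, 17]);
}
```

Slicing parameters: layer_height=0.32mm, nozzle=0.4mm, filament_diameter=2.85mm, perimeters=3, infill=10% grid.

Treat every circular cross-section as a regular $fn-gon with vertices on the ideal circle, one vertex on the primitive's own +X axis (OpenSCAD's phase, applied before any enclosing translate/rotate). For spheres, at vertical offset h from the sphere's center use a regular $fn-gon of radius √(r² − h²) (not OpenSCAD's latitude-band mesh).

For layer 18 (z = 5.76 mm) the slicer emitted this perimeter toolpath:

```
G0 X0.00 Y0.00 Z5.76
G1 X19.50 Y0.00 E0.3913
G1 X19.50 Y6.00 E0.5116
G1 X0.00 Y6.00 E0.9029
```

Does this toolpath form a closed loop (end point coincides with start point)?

no

Start point (G0): (0.00, 0.00). End point (last G1): the path does not return to the start — open.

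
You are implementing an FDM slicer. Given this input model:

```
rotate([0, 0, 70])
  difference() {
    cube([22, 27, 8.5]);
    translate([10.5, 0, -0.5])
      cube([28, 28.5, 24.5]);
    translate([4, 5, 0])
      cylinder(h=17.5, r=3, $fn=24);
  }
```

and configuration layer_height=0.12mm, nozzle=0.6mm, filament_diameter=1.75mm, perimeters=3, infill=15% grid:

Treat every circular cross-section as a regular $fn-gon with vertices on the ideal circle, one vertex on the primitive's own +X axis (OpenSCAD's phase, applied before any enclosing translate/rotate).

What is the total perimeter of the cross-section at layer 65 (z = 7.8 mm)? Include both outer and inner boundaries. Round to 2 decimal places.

At z = 7.8 mm: the cube (footprint 22×27) is included at this height (perimeter 98.00 mm); the cube at (10.5, 0) is present — its section is the full 28×28.5 rectangle (perimeter 113.00 mm); the r=3 cylinder at (4, 5) contributes a regular 24-gon of circumradius 3 (perimeter = 2·24·3.000·sin(180°/24) = 18.80 mm); Subtracting the remaining from the first: starting from the 22×27 cube, the 28×28.5 cube at (10.5, 0) partially overlaps it — only the 310.50 mm² overlap (of its 798.00 mm²) is removed, clipping the outline; the r=3 cylinder at (4, 5) lies wholly inside it (removes its full 27.95 mm² and its 18.80 mm outline becomes a hole wall) — boundary (outer + 1 inner loop) = 93.80 mm; (whole slice rotated 70° about Z — lengths, areas and connectivity unchanged). Overall, the cross-section is one region with 1 hole. Total boundary length (outer + inner) = 93.80 mm.

93.80 mm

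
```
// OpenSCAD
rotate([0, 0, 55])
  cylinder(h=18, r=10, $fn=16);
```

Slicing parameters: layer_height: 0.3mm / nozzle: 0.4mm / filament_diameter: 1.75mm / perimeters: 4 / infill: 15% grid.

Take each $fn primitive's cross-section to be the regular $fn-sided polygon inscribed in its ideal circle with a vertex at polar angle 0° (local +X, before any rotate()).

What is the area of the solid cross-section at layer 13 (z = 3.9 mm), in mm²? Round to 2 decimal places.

At z = 3.9 mm: the cylinder: section is a regular 16-gon, circumradius r=10 (area = (16/2)·10.000²·sin(360°/16) = 306.15 mm²); (whole slice rotated 55° about Z — lengths, areas and connectivity unchanged). Overall, the cross-section is a single solid region. Net area = 306.15 mm².

306.15 mm²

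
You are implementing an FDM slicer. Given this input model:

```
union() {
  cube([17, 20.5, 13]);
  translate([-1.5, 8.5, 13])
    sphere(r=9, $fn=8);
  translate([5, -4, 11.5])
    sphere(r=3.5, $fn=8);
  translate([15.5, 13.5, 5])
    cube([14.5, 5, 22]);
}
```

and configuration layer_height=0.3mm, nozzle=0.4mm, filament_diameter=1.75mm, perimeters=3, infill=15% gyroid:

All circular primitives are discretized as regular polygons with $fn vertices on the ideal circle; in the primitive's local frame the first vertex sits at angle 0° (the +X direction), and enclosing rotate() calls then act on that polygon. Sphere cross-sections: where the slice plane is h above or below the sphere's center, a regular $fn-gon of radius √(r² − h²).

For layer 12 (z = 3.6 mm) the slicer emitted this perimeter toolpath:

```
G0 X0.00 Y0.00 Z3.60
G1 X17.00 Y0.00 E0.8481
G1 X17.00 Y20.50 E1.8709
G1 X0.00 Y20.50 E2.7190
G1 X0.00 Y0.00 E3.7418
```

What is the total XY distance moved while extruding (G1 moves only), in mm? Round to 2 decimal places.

Sum the Euclidean lengths of each G1 segment: total = 75.00 mm.

75.00 mm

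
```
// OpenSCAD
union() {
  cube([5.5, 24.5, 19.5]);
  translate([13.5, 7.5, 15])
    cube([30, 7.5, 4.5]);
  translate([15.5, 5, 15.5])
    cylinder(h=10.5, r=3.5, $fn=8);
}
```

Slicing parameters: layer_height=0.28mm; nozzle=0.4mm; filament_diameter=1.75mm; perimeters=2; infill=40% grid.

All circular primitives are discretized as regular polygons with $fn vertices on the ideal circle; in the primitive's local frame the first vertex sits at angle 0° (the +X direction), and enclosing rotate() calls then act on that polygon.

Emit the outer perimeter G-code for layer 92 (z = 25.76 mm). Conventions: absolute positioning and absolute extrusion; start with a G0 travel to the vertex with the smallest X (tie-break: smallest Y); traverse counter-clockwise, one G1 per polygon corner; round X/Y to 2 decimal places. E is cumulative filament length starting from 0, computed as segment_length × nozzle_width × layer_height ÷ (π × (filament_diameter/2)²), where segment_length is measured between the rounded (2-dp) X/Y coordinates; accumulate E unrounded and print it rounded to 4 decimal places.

At z = 25.76 mm: the cube is not intersected at this z (z outside [0, 19.5]); the cube at (13.5, 7.5) is absent (z outside [15, 19.5]); the r=3.5 cylinder at (15.5, 5) contributes a regular 8-gon of circumradius 3.5; Taking the union: only the r=3.5 cylinder at (15.5, 5) is present, so the union is just that shape — 1 connected region. The outline is a single polygon with 8 vertices. Extrusion per mm of travel: 0.4 × 0.28 / (π × 0.875²) = 0.046564. Accumulating E over each segment gives final E = 0.9969.

G0 X12.00 Y5.00 Z25.76
G1 X13.03 Y2.53 E0.1246
G1 X15.50 Y1.50 E0.2492
G1 X17.97 Y2.53 E0.3738
G1 X19.00 Y5.00 E0.4985
G1 X17.97 Y7.47 E0.6231
G1 X15.50 Y8.50 E0.7477
G1 X13.03 Y7.47 E0.8723
G1 X12.00 Y5.00 E0.9969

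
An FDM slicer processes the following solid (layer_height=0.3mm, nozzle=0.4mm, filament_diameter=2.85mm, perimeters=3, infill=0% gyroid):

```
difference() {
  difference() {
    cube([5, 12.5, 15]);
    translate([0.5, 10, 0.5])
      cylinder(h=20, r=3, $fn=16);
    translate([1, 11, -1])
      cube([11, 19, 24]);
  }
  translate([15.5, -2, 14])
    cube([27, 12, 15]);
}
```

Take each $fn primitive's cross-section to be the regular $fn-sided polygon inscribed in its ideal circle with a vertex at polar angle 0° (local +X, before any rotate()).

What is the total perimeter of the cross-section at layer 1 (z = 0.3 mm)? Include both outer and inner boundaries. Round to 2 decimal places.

At z = 0.3 mm: the 5×12.5 cube contributes its full rectangle (perimeter 35.00 mm); the cylinder at (0.5, 10) does not reach this height (z outside [0.5, 20.5]); the cube at (1, 11) is present — its section is the full 11×19 rectangle (perimeter 60.00 mm); Subtracting the remaining from the first: starting from the 5×12.5 cube, the 11×19 cube at (1, 11) partially overlaps it — only the 6.00 mm² overlap (of its 209.00 mm²) is removed, clipping the outline — boundary = 35.00 mm; the cube at (15.5, -2) is not intersected at this z (z outside [14, 29]); Subtracting the remaining from the first: none of the subtracted shapes is present at this height, so that combined region is unchanged — boundary = 35.00 mm. Overall, the cross-section is a single solid region. Total boundary length (outer) = 35.00 mm.

35.00 mm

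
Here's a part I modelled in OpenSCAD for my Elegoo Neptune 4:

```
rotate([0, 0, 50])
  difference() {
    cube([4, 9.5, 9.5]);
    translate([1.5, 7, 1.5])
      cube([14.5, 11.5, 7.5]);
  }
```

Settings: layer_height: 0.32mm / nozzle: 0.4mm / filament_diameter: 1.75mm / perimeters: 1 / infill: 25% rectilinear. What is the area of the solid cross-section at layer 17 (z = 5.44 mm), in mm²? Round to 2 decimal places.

At z = 5.44 mm: the 4×9.5 cube contributes its full rectangle (area 38.00 mm²); the cube at (1.5, 7) is present — its section is the full 14.5×11.5 rectangle (area 166.75 mm²); After the difference (first − rest): starting from the 4×9.5 cube (38.00 mm²), the 14.5×11.5 cube at (1.5, 7) partially overlaps it — only the 6.25 mm² overlap (of its 166.75 mm²) is removed, clipping the outline — area = 31.75 mm²; (rotated 50° about Z; rotation is an isometry so areas/perimeters/island counts are preserved). Overall, the cross-section is a single solid region. Net area = 31.75 mm².

31.75 mm²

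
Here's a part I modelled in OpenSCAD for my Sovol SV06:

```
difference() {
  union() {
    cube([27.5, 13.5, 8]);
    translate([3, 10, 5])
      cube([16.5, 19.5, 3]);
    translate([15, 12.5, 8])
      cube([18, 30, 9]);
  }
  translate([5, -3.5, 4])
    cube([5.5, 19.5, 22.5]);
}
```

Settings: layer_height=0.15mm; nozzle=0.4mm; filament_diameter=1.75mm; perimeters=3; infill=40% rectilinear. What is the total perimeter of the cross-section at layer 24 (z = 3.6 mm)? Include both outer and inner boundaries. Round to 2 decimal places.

82.00 mm

At z = 3.6 mm: the cube is present — its section is the full 27.5×13.5 rectangle (perimeter 82.00 mm); the cube at (3, 10) does not reach this height (z outside [5, 8]); the cube at (15, 12.5) is absent (z outside [8, 17]); Merging all regions: only the 27.5×13.5 cube is present, so the union is just that shape — boundary = 82.00 mm; the cube at (5, -3.5) is absent (z outside [4, 26.5]); Subtracting the remaining from the first: none of the subtracted shapes is present at this height, so that combined region is unchanged — boundary = 82.00 mm. Overall, the cross-section is a single solid region. Total boundary length (outer) = 82.00 mm.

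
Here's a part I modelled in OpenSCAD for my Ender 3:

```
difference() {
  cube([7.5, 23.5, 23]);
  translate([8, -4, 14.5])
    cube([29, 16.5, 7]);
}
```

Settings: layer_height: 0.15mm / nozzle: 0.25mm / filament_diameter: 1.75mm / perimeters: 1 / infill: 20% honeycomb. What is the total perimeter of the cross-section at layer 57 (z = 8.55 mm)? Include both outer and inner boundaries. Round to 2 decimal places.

At z = 8.55 mm: the 7.5×23.5 cube contributes its full rectangle (perimeter 62.00 mm); the cube at (8, -4) is absent (z outside [14.5, 21.5]); Subtracting the remaining from the first: none of the subtracted shapes is present at this height, so the 7.5×23.5 cube is unchanged — boundary = 62.00 mm. Overall, the cross-section is a single solid region. Total boundary length (outer) = 62.00 mm.

62.00 mm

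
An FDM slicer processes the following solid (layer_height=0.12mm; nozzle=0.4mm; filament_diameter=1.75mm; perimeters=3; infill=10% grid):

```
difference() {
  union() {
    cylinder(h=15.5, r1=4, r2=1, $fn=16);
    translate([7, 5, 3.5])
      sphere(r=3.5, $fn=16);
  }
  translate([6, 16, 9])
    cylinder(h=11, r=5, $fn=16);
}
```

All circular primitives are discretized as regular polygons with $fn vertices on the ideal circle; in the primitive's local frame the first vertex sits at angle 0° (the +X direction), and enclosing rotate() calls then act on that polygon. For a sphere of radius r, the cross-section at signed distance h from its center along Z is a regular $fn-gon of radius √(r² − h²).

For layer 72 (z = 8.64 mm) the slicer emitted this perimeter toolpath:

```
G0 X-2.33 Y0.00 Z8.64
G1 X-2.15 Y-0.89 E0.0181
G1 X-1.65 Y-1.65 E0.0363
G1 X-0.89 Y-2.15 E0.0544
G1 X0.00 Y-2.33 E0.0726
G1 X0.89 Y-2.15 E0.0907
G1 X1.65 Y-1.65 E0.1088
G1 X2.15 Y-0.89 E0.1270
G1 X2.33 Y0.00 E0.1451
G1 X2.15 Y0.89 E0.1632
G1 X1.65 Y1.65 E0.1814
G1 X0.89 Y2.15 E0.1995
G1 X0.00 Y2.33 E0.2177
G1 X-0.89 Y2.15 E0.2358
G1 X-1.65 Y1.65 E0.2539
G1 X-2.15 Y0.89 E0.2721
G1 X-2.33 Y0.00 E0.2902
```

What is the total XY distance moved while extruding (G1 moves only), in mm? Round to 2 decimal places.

Sum the Euclidean lengths of each G1 segment: total = 14.54 mm.

14.54 mm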